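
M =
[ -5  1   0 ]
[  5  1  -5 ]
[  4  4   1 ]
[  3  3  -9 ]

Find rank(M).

Row reduce to echelon form.
R2 ← R2 + R1: [0, 2, -5]
R3 ← R3 + (4/5)·R1: [0, 24/5, 1]
R4 ← R4 + (3/5)·R1: [0, 18/5, -9]
R3 ← R3 − (12/5)·R2: [0, 0, 13]
R4 ← R4 − (9/5)·R2: [0, 0, 0]
Echelon form has 3 nonzero rows, so rank(M) = 3.

3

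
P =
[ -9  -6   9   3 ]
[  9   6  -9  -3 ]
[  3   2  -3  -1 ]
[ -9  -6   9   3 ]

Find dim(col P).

Row reduce to echelon form.
R2 ← R2 + R1: [0, 0, 0, 0]
R3 ← R3 + (1/3)·R1: [0, 0, 0, 0]
R4 ← R4 − R1: [0, 0, 0, 0]
Echelon form has 1 nonzero row, so rank(P) = 1.
The column space has dimension equal to the rank: 1.

1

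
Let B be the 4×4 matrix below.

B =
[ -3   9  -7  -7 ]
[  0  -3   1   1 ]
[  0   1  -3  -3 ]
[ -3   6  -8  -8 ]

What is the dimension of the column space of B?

Row reduce to echelon form.
R4 ← R4 − R1: [0, -3, -1, -1]
R3 ← R3 + (1/3)·R2: [0, 0, -8/3, -8/3]
R4 ← R4 − R2: [0, 0, -2, -2]
R4 ← R4 − (3/4)·R3: [0, 0, 0, 0]
Echelon form has 3 nonzero rows, so rank(B) = 3.
The column space has dimension equal to the rank: 3.

3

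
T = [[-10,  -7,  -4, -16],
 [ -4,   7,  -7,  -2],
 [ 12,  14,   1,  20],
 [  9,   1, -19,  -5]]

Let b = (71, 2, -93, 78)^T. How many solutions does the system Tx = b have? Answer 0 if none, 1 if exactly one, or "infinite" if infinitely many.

Row reduce the augmented matrix [T | b].
R2 ← R2 − (2/5)·R1: [0, 49/5, -27/5, 22/5, -132/5]
R3 ← R3 + (6/5)·R1: [0, 28/5, -19/5, 4/5, -39/5]
R4 ← R4 + (9/10)·R1: [0, -53/10, -113/5, -97/5, 1419/10]
R3 ← R3 − (4/7)·R2: [0, 0, -5/7, -12/7, 51/7]
R4 ← R4 + (53/98)·R2: [0, 0, -2501/98, -834/49, 12507/98]
R4 ← R4 − (2501/70)·R3: [0, 0, 0, 1548/35, -4644/35]
The echelon form has 4 nonzero rows, and every pivot lies in the first 4 columns, so rank(T) = rank([T|b]) = 4.
The system is consistent.
rank = 4 = number of unknowns, so the solution is unique.

1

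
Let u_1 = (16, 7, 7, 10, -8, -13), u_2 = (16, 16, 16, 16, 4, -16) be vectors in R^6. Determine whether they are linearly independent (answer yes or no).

Form the matrix with these vectors as rows and row reduce.
R2 ← R2 − R1: [0, 9, 9, 6, 12, -3]
2 nonzero rows, so the 2 vectors span a space of dimension 2.
Since 2 = 2, the vectors are linearly independent.

yes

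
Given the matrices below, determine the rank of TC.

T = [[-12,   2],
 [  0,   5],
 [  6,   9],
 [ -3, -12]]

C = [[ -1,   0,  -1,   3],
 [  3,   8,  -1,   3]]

First compute TC:
[[ 18,  16,  10, -30],
 [ 15,  40,  -5,  15],
 [ 21,  72, -15,  45],
 [-33, -96,  15, -45]]
Now row reduce the product.
R2 ← R2 − (5/6)·R1: [0, 80/3, -40/3, 40]
R3 ← R3 − (7/6)·R1: [0, 160/3, -80/3, 80]
R4 ← R4 + (11/6)·R1: [0, -200/3, 100/3, -100]
R3 ← R3 − (2)·R2: [0, 0, 0, 0]
R4 ← R4 + (5/2)·R2: [0, 0, 0, 0]
2 nonzero rows, so rank(TC) = 2.

2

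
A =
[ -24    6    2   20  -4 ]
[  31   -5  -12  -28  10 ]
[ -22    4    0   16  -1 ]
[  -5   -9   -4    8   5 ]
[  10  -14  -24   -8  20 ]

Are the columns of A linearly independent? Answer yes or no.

no

Row reduce A to echelon form.
R2 ← R2 + (31/24)·R1: [0, 11/4, -113/12, -13/6, 29/6]
R3 ← R3 − (11/12)·R1: [0, -3/2, -11/6, -7/3, 8/3]
R4 ← R4 − (5/24)·R1: [0, -41/4, -53/12, 23/6, 35/6]
R5 ← R5 + (5/12)·R1: [0, -23/2, -139/6, 1/3, 55/3]
R3 ← R3 + (6/11)·R2: [0, 0, -230/33, -116/33, 175/33]
R4 ← R4 + (41/11)·R2: [0, 0, -1304/33, -140/33, 787/33]
R5 ← R5 + (46/11)·R2: [0, 0, -688/11, -96/11, 424/11]
R4 ← R4 − (652/115)·R3: [0, 0, 0, 1804/115, -143/23]
R5 ← R5 − (1032/115)·R3: [0, 0, 0, 2624/115, -208/23]
R5 ← R5 − (16/11)·R4: [0, 0, 0, 0, 0]
4 pivots among 5 columns.
Only 4 < 5 pivot columns, so the columns are linearly dependent.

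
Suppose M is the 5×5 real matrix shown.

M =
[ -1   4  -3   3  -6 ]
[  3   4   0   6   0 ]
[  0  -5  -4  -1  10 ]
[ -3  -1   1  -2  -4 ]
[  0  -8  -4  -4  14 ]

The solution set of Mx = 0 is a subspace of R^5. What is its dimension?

1

Row reduce to echelon form.
R2 ← R2 + (3)·R1: [0, 16, -9, 15, -18]
R4 ← R4 − (3)·R1: [0, -13, 10, -11, 14]
R3 ← R3 + (5/16)·R2: [0, 0, -109/16, 59/16, 35/8]
R4 ← R4 + (13/16)·R2: [0, 0, 43/16, 19/16, -5/8]
R5 ← R5 + (1/2)·R2: [0, 0, -17/2, 7/2, 5]
R4 ← R4 + (43/109)·R3: [0, 0, 0, 288/109, 120/109]
R5 ← R5 − (136/109)·R3: [0, 0, 0, -120/109, -50/109]
R5 ← R5 + (5/12)·R4: [0, 0, 0, 0, 0]
4 nonzero rows, so rank(M) = 4.
M has 5 columns; by rank–nullity, nullity = 5 − 4 = 1.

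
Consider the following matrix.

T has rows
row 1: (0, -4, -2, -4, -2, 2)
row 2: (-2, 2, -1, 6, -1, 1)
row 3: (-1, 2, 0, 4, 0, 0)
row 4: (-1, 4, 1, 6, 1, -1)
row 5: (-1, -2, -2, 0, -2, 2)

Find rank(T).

Row reduce to echelon form.
Swap R1 ↔ R2
R3 ← R3 − (1/2)·R1: [0, 1, 1/2, 1, 1/2, -1/2]
R4 ← R4 − (1/2)·R1: [0, 3, 3/2, 3, 3/2, -3/2]
R5 ← R5 − (1/2)·R1: [0, -3, -3/2, -3, -3/2, 3/2]
R3 ← R3 + (1/4)·R2: [0, 0, 0, 0, 0, 0]
R4 ← R4 + (3/4)·R2: [0, 0, 0, 0, 0, 0]
R5 ← R5 − (3/4)·R2: [0, 0, 0, 0, 0, 0]
Echelon form has 2 nonzero rows, so rank(T) = 2.

2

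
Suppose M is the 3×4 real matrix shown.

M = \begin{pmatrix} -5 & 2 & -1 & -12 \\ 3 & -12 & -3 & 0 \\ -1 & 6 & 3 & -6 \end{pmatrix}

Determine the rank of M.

3

Row reduce to echelon form.
R2 ← R2 + (3/5)·R1: [0, -54/5, -18/5, -36/5]
R3 ← R3 − (1/5)·R1: [0, 28/5, 16/5, -18/5]
R3 ← R3 + (14/27)·R2: [0, 0, 4/3, -22/3]
Echelon form has 3 nonzero rows, so rank(M) = 3.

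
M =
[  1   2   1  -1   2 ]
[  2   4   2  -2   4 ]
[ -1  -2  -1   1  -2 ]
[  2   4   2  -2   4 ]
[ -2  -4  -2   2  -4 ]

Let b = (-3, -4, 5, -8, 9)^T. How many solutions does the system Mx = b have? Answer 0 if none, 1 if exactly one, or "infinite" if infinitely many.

0

Row reduce the augmented matrix [M | b].
R2 ← R2 − (2)·R1: [0, 0, 0, 0, 0, 2]
R3 ← R3 + R1: [0, 0, 0, 0, 0, 2]
R4 ← R4 − (2)·R1: [0, 0, 0, 0, 0, -2]
R5 ← R5 + (2)·R1: [0, 0, 0, 0, 0, 3]
R3 ← R3 − R2: [0, 0, 0, 0, 0, 0]
R4 ← R4 + R2: [0, 0, 0, 0, 0, 0]
R5 ← R5 − (3/2)·R2: [0, 0, 0, 0, 0, 0]
The echelon form has 2 nonzero rows; the last pivot sits in the augmented column, so rank(M) = 1 but rank([M|b]) = 2.
Since the ranks differ, the system is inconsistent.
It has no solutions.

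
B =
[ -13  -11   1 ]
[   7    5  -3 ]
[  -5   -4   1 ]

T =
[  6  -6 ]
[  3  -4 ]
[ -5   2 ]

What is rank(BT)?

2

First compute BT:
[[-116, 124],
 [ 72, -68],
 [-47,  48]]
Now row reduce the product.
R2 ← R2 + (18/29)·R1: [0, 260/29]
R3 ← R3 − (47/116)·R1: [0, -65/29]
R3 ← R3 + (1/4)·R2: [0, 0]
2 nonzero rows, so rank(BT) = 2.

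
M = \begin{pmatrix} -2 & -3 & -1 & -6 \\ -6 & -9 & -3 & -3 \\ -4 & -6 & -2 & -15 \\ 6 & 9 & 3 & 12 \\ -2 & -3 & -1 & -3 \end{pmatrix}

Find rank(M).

2

Row reduce to echelon form.
R2 ← R2 − (3)·R1: [0, 0, 0, 15]
R3 ← R3 − (2)·R1: [0, 0, 0, -3]
R4 ← R4 + (3)·R1: [0, 0, 0, -6]
R5 ← R5 − R1: [0, 0, 0, 3]
R3 ← R3 + (1/5)·R2: [0, 0, 0, 0]
R4 ← R4 + (2/5)·R2: [0, 0, 0, 0]
R5 ← R5 − (1/5)·R2: [0, 0, 0, 0]
Echelon form has 2 nonzero rows, so rank(M) = 2.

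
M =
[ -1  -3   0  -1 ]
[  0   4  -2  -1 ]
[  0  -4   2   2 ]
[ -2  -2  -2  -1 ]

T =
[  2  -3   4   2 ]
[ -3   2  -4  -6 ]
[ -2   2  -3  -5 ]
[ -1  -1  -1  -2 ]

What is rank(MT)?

3

First compute MT:
[[  8,  -2,   9,  18],
 [ -7,   5,  -9, -12],
 [  6,  -6,   8,  10],
 [  7,  -1,   7,  20]]
Now row reduce the product.
R2 ← R2 + (7/8)·R1: [0, 13/4, -9/8, 15/4]
R3 ← R3 − (3/4)·R1: [0, -9/2, 5/4, -7/2]
R4 ← R4 − (7/8)·R1: [0, 3/4, -7/8, 17/4]
R3 ← R3 + (18/13)·R2: [0, 0, -4/13, 22/13]
R4 ← R4 − (3/13)·R2: [0, 0, -8/13, 44/13]
R4 ← R4 − (2)·R3: [0, 0, 0, 0]
3 nonzero rows, so rank(MT) = 3.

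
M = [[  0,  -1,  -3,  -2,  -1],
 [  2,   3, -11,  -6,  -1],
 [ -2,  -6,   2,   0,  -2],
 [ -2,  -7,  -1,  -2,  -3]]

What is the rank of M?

2

Row reduce to echelon form.
Swap R1 ↔ R2
R3 ← R3 + R1: [0, -3, -9, -6, -3]
R4 ← R4 + R1: [0, -4, -12, -8, -4]
R3 ← R3 − (3)·R2: [0, 0, 0, 0, 0]
R4 ← R4 − (4)·R2: [0, 0, 0, 0, 0]
Echelon form has 2 nonzero rows, so rank(M) = 2.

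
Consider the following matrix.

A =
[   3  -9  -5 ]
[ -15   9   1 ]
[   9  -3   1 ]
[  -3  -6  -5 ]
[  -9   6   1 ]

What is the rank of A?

2

Row reduce to echelon form.
R2 ← R2 + (5)·R1: [0, -36, -24]
R3 ← R3 − (3)·R1: [0, 24, 16]
R4 ← R4 + R1: [0, -15, -10]
R5 ← R5 + (3)·R1: [0, -21, -14]
R3 ← R3 + (2/3)·R2: [0, 0, 0]
R4 ← R4 − (5/12)·R2: [0, 0, 0]
R5 ← R5 − (7/12)·R2: [0, 0, 0]
Echelon form has 2 nonzero rows, so rank(A) = 2.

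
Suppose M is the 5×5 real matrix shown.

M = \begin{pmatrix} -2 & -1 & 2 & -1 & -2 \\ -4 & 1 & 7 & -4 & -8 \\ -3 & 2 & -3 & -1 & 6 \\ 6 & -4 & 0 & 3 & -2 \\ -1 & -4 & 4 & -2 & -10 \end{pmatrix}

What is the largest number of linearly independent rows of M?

Row reduce to echelon form.
R2 ← R2 − (2)·R1: [0, 3, 3, -2, -4]
R3 ← R3 − (3/2)·R1: [0, 7/2, -6, 1/2, 9]
R4 ← R4 + (3)·R1: [0, -7, 6, 0, -8]
R5 ← R5 − (1/2)·R1: [0, -7/2, 3, -3/2, -9]
R3 ← R3 − (7/6)·R2: [0, 0, -19/2, 17/6, 41/3]
R4 ← R4 + (7/3)·R2: [0, 0, 13, -14/3, -52/3]
R5 ← R5 + (7/6)·R2: [0, 0, 13/2, -23/6, -41/3]
R4 ← R4 + (26/19)·R3: [0, 0, 0, -15/19, 26/19]
R5 ← R5 + (13/19)·R3: [0, 0, 0, -36/19, -82/19]
R5 ← R5 − (12/5)·R4: [0, 0, 0, 0, -38/5]
Echelon form has 5 nonzero rows, so rank(M) = 5.
The rank gives the maximum number of linearly independent rows: 5.

5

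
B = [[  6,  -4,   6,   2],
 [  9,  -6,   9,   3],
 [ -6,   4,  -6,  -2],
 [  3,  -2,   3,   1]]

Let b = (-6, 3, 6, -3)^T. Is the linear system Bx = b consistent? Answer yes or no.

no

Row reduce the augmented matrix [B | b].
R2 ← R2 − (3/2)·R1: [0, 0, 0, 0, 12]
R3 ← R3 + R1: [0, 0, 0, 0, 0]
R4 ← R4 − (1/2)·R1: [0, 0, 0, 0, 0]
The echelon form has 2 nonzero rows; the last pivot sits in the augmented column, so rank(B) = 1 but rank([B|b]) = 2.
Since the ranks differ, the system is inconsistent.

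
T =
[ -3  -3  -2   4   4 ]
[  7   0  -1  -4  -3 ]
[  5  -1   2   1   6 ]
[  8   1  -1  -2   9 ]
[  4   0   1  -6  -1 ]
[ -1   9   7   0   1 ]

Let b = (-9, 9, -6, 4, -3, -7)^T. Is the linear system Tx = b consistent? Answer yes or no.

Row reduce the augmented matrix [T | b].
R2 ← R2 + (7/3)·R1: [0, -7, -17/3, 16/3, 19/3, -12]
R3 ← R3 + (5/3)·R1: [0, -6, -4/3, 23/3, 38/3, -21]
R4 ← R4 + (8/3)·R1: [0, -7, -19/3, 26/3, 59/3, -20]
R5 ← R5 + (4/3)·R1: [0, -4, -5/3, -2/3, 13/3, -15]
R6 ← R6 − (1/3)·R1: [0, 10, 23/3, -4/3, -1/3, -4]
R3 ← R3 − (6/7)·R2: [0, 0, 74/21, 65/21, 152/21, -75/7]
R4 ← R4 − R2: [0, 0, -2/3, 10/3, 40/3, -8]
R5 ← R5 − (4/7)·R2: [0, 0, 11/7, -26/7, 5/7, -57/7]
R6 ← R6 + (10/7)·R2: [0, 0, -3/7, 44/7, 61/7, -148/7]
R4 ← R4 + (7/37)·R3: [0, 0, 0, 145/37, 544/37, -371/37]
R5 ← R5 − (33/74)·R3: [0, 0, 0, -377/74, -93/37, -249/74]
R6 ← R6 + (9/74)·R3: [0, 0, 0, 493/74, 355/37, -1661/74]
R5 ← R5 + (13/10)·R4: [0, 0, 0, 0, 83/5, -82/5]
R6 ← R6 − (17/10)·R4: [0, 0, 0, 0, -77/5, -27/5]
R6 ← R6 + (77/83)·R5: [0, 0, 0, 0, 0, -1711/83]
The echelon form has 6 nonzero rows; the last pivot sits in the augmented column, so rank(T) = 5 but rank([T|b]) = 6.
Since the ranks differ, the system is inconsistent.

no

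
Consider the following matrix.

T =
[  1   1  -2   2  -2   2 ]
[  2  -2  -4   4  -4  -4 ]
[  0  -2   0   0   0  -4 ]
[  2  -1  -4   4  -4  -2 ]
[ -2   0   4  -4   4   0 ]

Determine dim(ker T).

4

Row reduce to echelon form.
R2 ← R2 − (2)·R1: [0, -4, 0, 0, 0, -8]
R4 ← R4 − (2)·R1: [0, -3, 0, 0, 0, -6]
R5 ← R5 + (2)·R1: [0, 2, 0, 0, 0, 4]
R3 ← R3 − (1/2)·R2: [0, 0, 0, 0, 0, 0]
R4 ← R4 − (3/4)·R2: [0, 0, 0, 0, 0, 0]
R5 ← R5 + (1/2)·R2: [0, 0, 0, 0, 0, 0]
2 nonzero rows, so rank(T) = 2.
T has 6 columns; by rank–nullity, nullity = 6 − 2 = 4.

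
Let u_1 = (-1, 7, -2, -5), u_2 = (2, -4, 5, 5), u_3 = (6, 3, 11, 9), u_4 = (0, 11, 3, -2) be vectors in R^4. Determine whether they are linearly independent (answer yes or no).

Form the matrix with these vectors as rows and row reduce.
R2 ← R2 + (2)·R1: [0, 10, 1, -5]
R3 ← R3 + (6)·R1: [0, 45, -1, -21]
R3 ← R3 − (9/2)·R2: [0, 0, -11/2, 3/2]
R4 ← R4 − (11/10)·R2: [0, 0, 19/10, 7/2]
R4 ← R4 + (19/55)·R3: [0, 0, 0, 221/55]
4 nonzero rows, so the 4 vectors span a space of dimension 4.
Since 4 = 4, the vectors are linearly independent.

yes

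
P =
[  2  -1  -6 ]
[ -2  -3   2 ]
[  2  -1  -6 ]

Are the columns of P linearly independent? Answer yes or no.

Row reduce P to echelon form.
R2 ← R2 + R1: [0, -4, -4]
R3 ← R3 − R1: [0, 0, 0]
2 pivots among 3 columns.
Only 2 < 3 pivot columns, so the columns are linearly dependent.

no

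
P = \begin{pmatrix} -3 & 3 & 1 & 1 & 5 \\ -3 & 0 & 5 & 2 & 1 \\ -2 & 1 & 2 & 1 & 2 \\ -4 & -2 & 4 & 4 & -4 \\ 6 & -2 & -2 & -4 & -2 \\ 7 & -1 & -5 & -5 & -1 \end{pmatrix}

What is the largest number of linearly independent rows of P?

3

Row reduce to echelon form.
R2 ← R2 − R1: [0, -3, 4, 1, -4]
R3 ← R3 − (2/3)·R1: [0, -1, 4/3, 1/3, -4/3]
R4 ← R4 − (4/3)·R1: [0, -6, 8/3, 8/3, -32/3]
R5 ← R5 + (2)·R1: [0, 4, 0, -2, 8]
R6 ← R6 + (7/3)·R1: [0, 6, -8/3, -8/3, 32/3]
R3 ← R3 − (1/3)·R2: [0, 0, 0, 0, 0]
R4 ← R4 − (2)·R2: [0, 0, -16/3, 2/3, -8/3]
R5 ← R5 + (4/3)·R2: [0, 0, 16/3, -2/3, 8/3]
R6 ← R6 + (2)·R2: [0, 0, 16/3, -2/3, 8/3]
Swap R3 ↔ R4
R5 ← R5 + R3: [0, 0, 0, 0, 0]
R6 ← R6 + R3: [0, 0, 0, 0, 0]
Echelon form has 3 nonzero rows, so rank(P) = 3.
The rank gives the maximum number of linearly independent rows: 3.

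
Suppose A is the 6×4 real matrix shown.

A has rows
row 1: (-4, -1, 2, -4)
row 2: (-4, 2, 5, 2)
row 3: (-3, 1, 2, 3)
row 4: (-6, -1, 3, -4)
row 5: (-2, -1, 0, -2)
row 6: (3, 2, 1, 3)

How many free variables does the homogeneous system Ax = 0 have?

1

Row reduce to echelon form.
R2 ← R2 − R1: [0, 3, 3, 6]
R3 ← R3 − (3/4)·R1: [0, 7/4, 1/2, 6]
R4 ← R4 − (3/2)·R1: [0, 1/2, 0, 2]
R5 ← R5 − (1/2)·R1: [0, -1/2, -1, 0]
R6 ← R6 + (3/4)·R1: [0, 5/4, 5/2, 0]
R3 ← R3 − (7/12)·R2: [0, 0, -5/4, 5/2]
R4 ← R4 − (1/6)·R2: [0, 0, -1/2, 1]
R5 ← R5 + (1/6)·R2: [0, 0, -1/2, 1]
R6 ← R6 − (5/12)·R2: [0, 0, 5/4, -5/2]
R4 ← R4 − (2/5)·R3: [0, 0, 0, 0]
R5 ← R5 − (2/5)·R3: [0, 0, 0, 0]
R6 ← R6 + R3: [0, 0, 0, 0]
3 nonzero rows, so rank(A) = 3.
A has 4 columns; by rank–nullity, nullity = 4 − 3 = 1.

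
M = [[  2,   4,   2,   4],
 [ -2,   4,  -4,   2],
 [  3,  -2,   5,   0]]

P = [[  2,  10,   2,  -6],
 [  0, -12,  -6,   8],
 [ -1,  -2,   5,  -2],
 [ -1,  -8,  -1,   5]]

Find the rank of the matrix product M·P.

2

First compute MP:
[[ -2, -64, -14,  36],
 [ -2, -76, -50,  62],
 [  1,  44,  43, -44]]
Now row reduce the product.
R2 ← R2 − R1: [0, -12, -36, 26]
R3 ← R3 + (1/2)·R1: [0, 12, 36, -26]
R3 ← R3 + R2: [0, 0, 0, 0]
2 nonzero rows, so rank(MP) = 2.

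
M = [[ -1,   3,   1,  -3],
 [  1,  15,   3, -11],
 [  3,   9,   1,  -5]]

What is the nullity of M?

2

Row reduce to echelon form.
R2 ← R2 + R1: [0, 18, 4, -14]
R3 ← R3 + (3)·R1: [0, 18, 4, -14]
R3 ← R3 − R2: [0, 0, 0, 0]
2 nonzero rows, so rank(M) = 2.
M has 4 columns; by rank–nullity, nullity = 4 − 2 = 2.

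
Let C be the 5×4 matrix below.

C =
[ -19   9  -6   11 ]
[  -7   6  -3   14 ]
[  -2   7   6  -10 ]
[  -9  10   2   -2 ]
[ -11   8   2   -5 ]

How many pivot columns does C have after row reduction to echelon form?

4

Row reduce to echelon form.
R2 ← R2 − (7/19)·R1: [0, 51/19, -15/19, 189/19]
R3 ← R3 − (2/19)·R1: [0, 115/19, 126/19, -212/19]
R4 ← R4 − (9/19)·R1: [0, 109/19, 92/19, -137/19]
R5 ← R5 − (11/19)·R1: [0, 53/19, 104/19, -216/19]
R3 ← R3 − (115/51)·R2: [0, 0, 143/17, -571/17]
R4 ← R4 − (109/51)·R2: [0, 0, 111/17, -484/17]
R5 ← R5 − (53/51)·R2: [0, 0, 107/17, -369/17]
R4 ← R4 − (111/143)·R3: [0, 0, 0, -343/143]
R5 ← R5 − (107/143)·R3: [0, 0, 0, 490/143]
R5 ← R5 + (10/7)·R4: [0, 0, 0, 0]
Echelon form has 4 nonzero rows, so rank(C) = 4.
Each nonzero row contributes one pivot column: 4 pivot columns.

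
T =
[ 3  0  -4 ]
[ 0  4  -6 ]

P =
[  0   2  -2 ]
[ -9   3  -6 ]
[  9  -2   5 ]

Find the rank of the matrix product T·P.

2

First compute TP:
[[-36,  14, -26],
 [-90,  24, -54]]
Now row reduce the product.
R2 ← R2 − (5/2)·R1: [0, -11, 11]
2 nonzero rows, so rank(TP) = 2.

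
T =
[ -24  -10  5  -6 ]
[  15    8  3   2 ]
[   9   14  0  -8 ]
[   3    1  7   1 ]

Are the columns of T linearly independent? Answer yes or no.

Row reduce T to echelon form.
R2 ← R2 + (5/8)·R1: [0, 7/4, 49/8, -7/4]
R3 ← R3 + (3/8)·R1: [0, 41/4, 15/8, -41/4]
R4 ← R4 + (1/8)·R1: [0, -1/4, 61/8, 1/4]
R3 ← R3 − (41/7)·R2: [0, 0, -34, 0]
R4 ← R4 + (1/7)·R2: [0, 0, 17/2, 0]
R4 ← R4 + (1/4)·R3: [0, 0, 0, 0]
3 pivots among 4 columns.
Only 3 < 4 pivot columns, so the columns are linearly dependent.

no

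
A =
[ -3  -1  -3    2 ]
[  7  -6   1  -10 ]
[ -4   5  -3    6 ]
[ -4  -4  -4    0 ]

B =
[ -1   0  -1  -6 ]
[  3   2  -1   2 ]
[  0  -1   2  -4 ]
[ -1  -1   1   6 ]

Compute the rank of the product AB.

First compute AB:
[[ -2,  -1,   0,  40],
 [-15,  -3,  -9, -118],
 [ 13,   7,  -1,  82],
 [ -8,  -4,   0,  32]]
Now row reduce the product.
R2 ← R2 − (15/2)·R1: [0, 9/2, -9, -418]
R3 ← R3 + (13/2)·R1: [0, 1/2, -1, 342]
R4 ← R4 − (4)·R1: [0, 0, 0, -128]
R3 ← R3 − (1/9)·R2: [0, 0, 0, 3496/9]
R4 ← R4 + (144/437)·R3: [0, 0, 0, 0]
3 nonzero rows, so rank(AB) = 3.

3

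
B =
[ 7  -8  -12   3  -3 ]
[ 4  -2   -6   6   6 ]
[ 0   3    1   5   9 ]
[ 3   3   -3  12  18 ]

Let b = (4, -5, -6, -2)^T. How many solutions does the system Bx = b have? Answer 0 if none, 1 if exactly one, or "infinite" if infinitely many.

0

Row reduce the augmented matrix [B | b].
R2 ← R2 − (4/7)·R1: [0, 18/7, 6/7, 30/7, 54/7, -51/7]
R4 ← R4 − (3/7)·R1: [0, 45/7, 15/7, 75/7, 135/7, -26/7]
R3 ← R3 − (7/6)·R2: [0, 0, 0, 0, 0, 5/2]
R4 ← R4 − (5/2)·R2: [0, 0, 0, 0, 0, 29/2]
R4 ← R4 − (29/5)·R3: [0, 0, 0, 0, 0, 0]
The echelon form has 3 nonzero rows; the last pivot sits in the augmented column, so rank(B) = 2 but rank([B|b]) = 3.
Since the ranks differ, the system is inconsistent.
It has no solutions.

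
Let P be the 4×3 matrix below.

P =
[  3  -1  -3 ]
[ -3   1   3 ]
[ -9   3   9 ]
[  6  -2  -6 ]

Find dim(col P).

Row reduce to echelon form.
R2 ← R2 + R1: [0, 0, 0]
R3 ← R3 + (3)·R1: [0, 0, 0]
R4 ← R4 − (2)·R1: [0, 0, 0]
Echelon form has 1 nonzero row, so rank(P) = 1.
The column space has dimension equal to the rank: 1.

1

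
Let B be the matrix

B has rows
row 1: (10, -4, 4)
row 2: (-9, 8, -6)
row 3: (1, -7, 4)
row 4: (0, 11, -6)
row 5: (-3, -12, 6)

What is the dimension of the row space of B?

2

Row reduce to echelon form.
R2 ← R2 + (9/10)·R1: [0, 22/5, -12/5]
R3 ← R3 − (1/10)·R1: [0, -33/5, 18/5]
R5 ← R5 + (3/10)·R1: [0, -66/5, 36/5]
R3 ← R3 + (3/2)·R2: [0, 0, 0]
R4 ← R4 − (5/2)·R2: [0, 0, 0]
R5 ← R5 + (3)·R2: [0, 0, 0]
Echelon form has 2 nonzero rows, so rank(B) = 2.
The row space has dimension equal to the rank: 2.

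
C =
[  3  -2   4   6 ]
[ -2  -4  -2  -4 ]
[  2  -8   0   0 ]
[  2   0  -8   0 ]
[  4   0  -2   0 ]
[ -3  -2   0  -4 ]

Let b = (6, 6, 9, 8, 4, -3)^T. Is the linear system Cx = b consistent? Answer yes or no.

no

Row reduce the augmented matrix [C | b].
R2 ← R2 + (2/3)·R1: [0, -16/3, 2/3, 0, 10]
R3 ← R3 − (2/3)·R1: [0, -20/3, -8/3, -4, 5]
R4 ← R4 − (2/3)·R1: [0, 4/3, -32/3, -4, 4]
R5 ← R5 − (4/3)·R1: [0, 8/3, -22/3, -8, -4]
R6 ← R6 + R1: [0, -4, 4, 2, 3]
R3 ← R3 − (5/4)·R2: [0, 0, -7/2, -4, -15/2]
R4 ← R4 + (1/4)·R2: [0, 0, -21/2, -4, 13/2]
R5 ← R5 + (1/2)·R2: [0, 0, -7, -8, 1]
R6 ← R6 − (3/4)·R2: [0, 0, 7/2, 2, -9/2]
R4 ← R4 − (3)·R3: [0, 0, 0, 8, 29]
R5 ← R5 − (2)·R3: [0, 0, 0, 0, 16]
R6 ← R6 + R3: [0, 0, 0, -2, -12]
R6 ← R6 + (1/4)·R4: [0, 0, 0, 0, -19/4]
R6 ← R6 + (19/64)·R5: [0, 0, 0, 0, 0]
The echelon form has 5 nonzero rows; the last pivot sits in the augmented column, so rank(C) = 4 but rank([C|b]) = 5.
Since the ranks differ, the system is inconsistent.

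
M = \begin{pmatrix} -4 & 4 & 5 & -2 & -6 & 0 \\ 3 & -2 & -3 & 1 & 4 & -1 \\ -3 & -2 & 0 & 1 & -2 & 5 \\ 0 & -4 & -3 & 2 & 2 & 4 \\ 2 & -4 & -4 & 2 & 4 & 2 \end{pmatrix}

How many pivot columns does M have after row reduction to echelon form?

Row reduce to echelon form.
R2 ← R2 + (3/4)·R1: [0, 1, 3/4, -1/2, -1/2, -1]
R3 ← R3 − (3/4)·R1: [0, -5, -15/4, 5/2, 5/2, 5]
R5 ← R5 + (1/2)·R1: [0, -2, -3/2, 1, 1, 2]
R3 ← R3 + (5)·R2: [0, 0, 0, 0, 0, 0]
R4 ← R4 + (4)·R2: [0, 0, 0, 0, 0, 0]
R5 ← R5 + (2)·R2: [0, 0, 0, 0, 0, 0]
Echelon form has 2 nonzero rows, so rank(M) = 2.
Each nonzero row contributes one pivot column: 2 pivot columns.

2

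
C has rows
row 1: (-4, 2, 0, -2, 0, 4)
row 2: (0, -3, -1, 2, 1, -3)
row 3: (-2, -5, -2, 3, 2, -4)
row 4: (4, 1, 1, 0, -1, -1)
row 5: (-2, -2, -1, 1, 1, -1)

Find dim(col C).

2

Row reduce to echelon form.
R3 ← R3 − (1/2)·R1: [0, -6, -2, 4, 2, -6]
R4 ← R4 + R1: [0, 3, 1, -2, -1, 3]
R5 ← R5 − (1/2)·R1: [0, -3, -1, 2, 1, -3]
R3 ← R3 − (2)·R2: [0, 0, 0, 0, 0, 0]
R4 ← R4 + R2: [0, 0, 0, 0, 0, 0]
R5 ← R5 − R2: [0, 0, 0, 0, 0, 0]
Echelon form has 2 nonzero rows, so rank(C) = 2.
The column space has dimension equal to the rank: 2.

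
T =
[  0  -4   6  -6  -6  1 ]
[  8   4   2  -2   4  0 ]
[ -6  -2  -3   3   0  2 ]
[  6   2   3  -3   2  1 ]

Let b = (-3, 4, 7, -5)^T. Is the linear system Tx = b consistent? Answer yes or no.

no

Row reduce the augmented matrix [T | b].
Swap R1 ↔ R2
R3 ← R3 + (3/4)·R1: [0, 1, -3/2, 3/2, 3, 2, 10]
R4 ← R4 − (3/4)·R1: [0, -1, 3/2, -3/2, -1, 1, -8]
R3 ← R3 + (1/4)·R2: [0, 0, 0, 0, 3/2, 9/4, 37/4]
R4 ← R4 − (1/4)·R2: [0, 0, 0, 0, 1/2, 3/4, -29/4]
R4 ← R4 − (1/3)·R3: [0, 0, 0, 0, 0, 0, -31/3]
The echelon form has 4 nonzero rows; the last pivot sits in the augmented column, so rank(T) = 3 but rank([T|b]) = 4.
Since the ranks differ, the system is inconsistent.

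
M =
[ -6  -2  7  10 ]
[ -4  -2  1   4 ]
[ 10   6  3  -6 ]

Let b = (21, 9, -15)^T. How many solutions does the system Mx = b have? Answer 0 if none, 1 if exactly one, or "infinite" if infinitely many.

Row reduce the augmented matrix [M | b].
R2 ← R2 − (2/3)·R1: [0, -2/3, -11/3, -8/3, -5]
R3 ← R3 + (5/3)·R1: [0, 8/3, 44/3, 32/3, 20]
R3 ← R3 + (4)·R2: [0, 0, 0, 0, 0]
The echelon form has 2 nonzero rows, and every pivot lies in the first 4 columns, so rank(M) = rank([M|b]) = 2.
The system is consistent.
rank = 2 < 4 unknowns, so there are infinitely many solutions.

infinite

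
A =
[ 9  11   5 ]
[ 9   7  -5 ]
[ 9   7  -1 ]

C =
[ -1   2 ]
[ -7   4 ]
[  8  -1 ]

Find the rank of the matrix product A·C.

First compute AC:
[[-46,  57],
 [-98,  51],
 [-66,  47]]
Now row reduce the product.
R2 ← R2 − (49/23)·R1: [0, -1620/23]
R3 ← R3 − (33/23)·R1: [0, -800/23]
R3 ← R3 − (40/81)·R2: [0, 0]
2 nonzero rows, so rank(AC) = 2.

2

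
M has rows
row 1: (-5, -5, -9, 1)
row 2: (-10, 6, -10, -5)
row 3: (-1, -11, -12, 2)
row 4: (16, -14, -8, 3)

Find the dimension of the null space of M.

Row reduce to echelon form.
R2 ← R2 − (2)·R1: [0, 16, 8, -7]
R3 ← R3 − (1/5)·R1: [0, -10, -51/5, 9/5]
R4 ← R4 + (16/5)·R1: [0, -30, -184/5, 31/5]
R3 ← R3 + (5/8)·R2: [0, 0, -26/5, -103/40]
R4 ← R4 + (15/8)·R2: [0, 0, -109/5, -277/40]
R4 ← R4 − (109/26)·R3: [0, 0, 0, 805/208]
4 nonzero rows, so rank(M) = 4.
M has 4 columns; by rank–nullity, nullity = 4 − 4 = 0.

0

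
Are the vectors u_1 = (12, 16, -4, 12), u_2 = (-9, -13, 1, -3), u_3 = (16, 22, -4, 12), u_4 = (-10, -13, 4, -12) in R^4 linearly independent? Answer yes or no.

Form the matrix with these vectors as rows and row reduce.
R2 ← R2 + (3/4)·R1: [0, -1, -2, 6]
R3 ← R3 − (4/3)·R1: [0, 2/3, 4/3, -4]
R4 ← R4 + (5/6)·R1: [0, 1/3, 2/3, -2]
R3 ← R3 + (2/3)·R2: [0, 0, 0, 0]
R4 ← R4 + (1/3)·R2: [0, 0, 0, 0]
2 nonzero rows, so the 4 vectors span a space of dimension 2.
Since 2 < 4, the vectors are linearly dependent.

no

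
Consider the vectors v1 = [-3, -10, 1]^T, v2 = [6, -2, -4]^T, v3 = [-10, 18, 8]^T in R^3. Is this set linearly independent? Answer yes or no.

Form the matrix with these vectors as rows and row reduce.
R2 ← R2 + (2)·R1: [0, -22, -2]
R3 ← R3 − (10/3)·R1: [0, 154/3, 14/3]
R3 ← R3 + (7/3)·R2: [0, 0, 0]
2 nonzero rows, so the 3 vectors span a space of dimension 2.
Since 2 < 3, the vectors are linearly dependent.

no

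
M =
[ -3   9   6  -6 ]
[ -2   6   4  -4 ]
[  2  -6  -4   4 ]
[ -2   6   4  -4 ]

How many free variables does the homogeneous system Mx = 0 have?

3

Row reduce to echelon form.
R2 ← R2 − (2/3)·R1: [0, 0, 0, 0]
R3 ← R3 + (2/3)·R1: [0, 0, 0, 0]
R4 ← R4 − (2/3)·R1: [0, 0, 0, 0]
1 nonzero row, so rank(M) = 1.
M has 4 columns; by rank–nullity, nullity = 4 − 1 = 3.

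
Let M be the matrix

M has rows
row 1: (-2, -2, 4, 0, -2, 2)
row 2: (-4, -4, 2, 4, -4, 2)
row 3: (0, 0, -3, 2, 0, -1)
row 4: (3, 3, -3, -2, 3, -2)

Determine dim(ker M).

4

Row reduce to echelon form.
R2 ← R2 − (2)·R1: [0, 0, -6, 4, 0, -2]
R4 ← R4 + (3/2)·R1: [0, 0, 3, -2, 0, 1]
R3 ← R3 − (1/2)·R2: [0, 0, 0, 0, 0, 0]
R4 ← R4 + (1/2)·R2: [0, 0, 0, 0, 0, 0]
2 nonzero rows, so rank(M) = 2.
M has 6 columns; by rank–nullity, nullity = 6 − 2 = 4.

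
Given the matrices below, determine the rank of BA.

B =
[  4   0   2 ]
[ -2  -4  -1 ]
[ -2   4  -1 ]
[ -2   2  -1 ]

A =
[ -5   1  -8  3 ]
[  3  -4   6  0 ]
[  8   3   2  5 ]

2

First compute BA:
[[ -4,  10, -28,  22],
 [-10,  11, -10, -11],
 [ 14, -21,  38, -11],
 [  8, -13,  26, -11]]
Now row reduce the product.
R2 ← R2 − (5/2)·R1: [0, -14, 60, -66]
R3 ← R3 + (7/2)·R1: [0, 14, -60, 66]
R4 ← R4 + (2)·R1: [0, 7, -30, 33]
R3 ← R3 + R2: [0, 0, 0, 0]
R4 ← R4 + (1/2)·R2: [0, 0, 0, 0]
2 nonzero rows, so rank(BA) = 2.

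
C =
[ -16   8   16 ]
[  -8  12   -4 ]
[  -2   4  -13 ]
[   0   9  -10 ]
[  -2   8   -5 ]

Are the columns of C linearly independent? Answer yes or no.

Row reduce C to echelon form.
R2 ← R2 − (1/2)·R1: [0, 8, -12]
R3 ← R3 − (1/8)·R1: [0, 3, -15]
R5 ← R5 − (1/8)·R1: [0, 7, -7]
R3 ← R3 − (3/8)·R2: [0, 0, -21/2]
R4 ← R4 − (9/8)·R2: [0, 0, 7/2]
R5 ← R5 − (7/8)·R2: [0, 0, 7/2]
R4 ← R4 + (1/3)·R3: [0, 0, 0]
R5 ← R5 + (1/3)·R3: [0, 0, 0]
3 pivots among 3 columns.
Every column is a pivot column, so the columns are linearly independent.

yes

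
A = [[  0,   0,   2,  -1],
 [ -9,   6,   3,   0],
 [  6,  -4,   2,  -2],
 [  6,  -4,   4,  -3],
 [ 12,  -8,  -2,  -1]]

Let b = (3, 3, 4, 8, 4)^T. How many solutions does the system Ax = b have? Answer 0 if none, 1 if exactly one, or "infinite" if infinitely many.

0

Row reduce the augmented matrix [A | b].
Swap R1 ↔ R2
R3 ← R3 + (2/3)·R1: [0, 0, 4, -2, 6]
R4 ← R4 + (2/3)·R1: [0, 0, 6, -3, 10]
R5 ← R5 + (4/3)·R1: [0, 0, 2, -1, 8]
R3 ← R3 − (2)·R2: [0, 0, 0, 0, 0]
R4 ← R4 − (3)·R2: [0, 0, 0, 0, 1]
R5 ← R5 − R2: [0, 0, 0, 0, 5]
Swap R3 ↔ R4
R5 ← R5 − (5)·R3: [0, 0, 0, 0, 0]
The echelon form has 3 nonzero rows; the last pivot sits in the augmented column, so rank(A) = 2 but rank([A|b]) = 3.
Since the ranks differ, the system is inconsistent.
It has no solutions.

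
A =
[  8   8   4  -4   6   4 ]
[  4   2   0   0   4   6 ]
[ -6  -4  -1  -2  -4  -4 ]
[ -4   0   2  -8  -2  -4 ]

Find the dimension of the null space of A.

Row reduce to echelon form.
R2 ← R2 − (1/2)·R1: [0, -2, -2, 2, 1, 4]
R3 ← R3 + (3/4)·R1: [0, 2, 2, -5, 1/2, -1]
R4 ← R4 + (1/2)·R1: [0, 4, 4, -10, 1, -2]
R3 ← R3 + R2: [0, 0, 0, -3, 3/2, 3]
R4 ← R4 + (2)·R2: [0, 0, 0, -6, 3, 6]
R4 ← R4 − (2)·R3: [0, 0, 0, 0, 0, 0]
3 nonzero rows, so rank(A) = 3.
A has 6 columns; by rank–nullity, nullity = 6 − 3 = 3.

3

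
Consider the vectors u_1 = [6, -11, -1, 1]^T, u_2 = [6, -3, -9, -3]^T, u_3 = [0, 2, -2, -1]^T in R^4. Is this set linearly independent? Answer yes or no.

Form the matrix with these vectors as rows and row reduce.
R2 ← R2 − R1: [0, 8, -8, -4]
R3 ← R3 − (1/4)·R2: [0, 0, 0, 0]
2 nonzero rows, so the 3 vectors span a space of dimension 2.
Since 2 < 3, the vectors are linearly dependent.

no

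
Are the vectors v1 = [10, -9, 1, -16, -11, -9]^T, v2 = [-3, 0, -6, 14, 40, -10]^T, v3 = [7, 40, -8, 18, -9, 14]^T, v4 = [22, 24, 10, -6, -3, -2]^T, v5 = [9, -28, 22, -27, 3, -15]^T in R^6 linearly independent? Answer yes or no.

yes

Form the matrix with these vectors as rows and row reduce.
R2 ← R2 + (3/10)·R1: [0, -27/10, -57/10, 46/5, 367/10, -127/10]
R3 ← R3 − (7/10)·R1: [0, 463/10, -87/10, 146/5, -13/10, 203/10]
R4 ← R4 − (11/5)·R1: [0, 219/5, 39/5, 146/5, 106/5, 89/5]
R5 ← R5 − (9/10)·R1: [0, -199/10, 211/10, -63/5, 129/10, -69/10]
R3 ← R3 + (463/27)·R2: [0, 0, -958/9, 5048/27, 16957/27, -5332/27]
R4 ← R4 + (146/9)·R2: [0, 0, -254/3, 1606/9, 5549/9, -1694/9]
R5 ← R5 − (199/27)·R2: [0, 0, 568/9, -2171/27, -6955/27, 2341/27]
R4 ← R4 − (381/479)·R3: [0, 0, 0, 14242/479, 56048/479, -14918/479]
R5 ← R5 + (284/479)·R3: [0, 0, 0, 43747/1437, 164927/1437, -43661/1437]
R5 ← R5 − (43747/42726)·R4: [0, 0, 0, 0, -35853/7121, 10716/7121]
5 nonzero rows, so the 5 vectors span a space of dimension 5.
Since 5 = 5, the vectors are linearly independent.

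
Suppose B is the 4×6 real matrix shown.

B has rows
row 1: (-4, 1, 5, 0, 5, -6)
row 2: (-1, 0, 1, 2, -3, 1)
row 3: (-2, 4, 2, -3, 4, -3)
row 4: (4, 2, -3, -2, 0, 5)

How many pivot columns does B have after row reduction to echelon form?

4

Row reduce to echelon form.
R2 ← R2 − (1/4)·R1: [0, -1/4, -1/4, 2, -17/4, 5/2]
R3 ← R3 − (1/2)·R1: [0, 7/2, -1/2, -3, 3/2, 0]
R4 ← R4 + R1: [0, 3, 2, -2, 5, -1]
R3 ← R3 + (14)·R2: [0, 0, -4, 25, -58, 35]
R4 ← R4 + (12)·R2: [0, 0, -1, 22, -46, 29]
R4 ← R4 − (1/4)·R3: [0, 0, 0, 63/4, -63/2, 81/4]
Echelon form has 4 nonzero rows, so rank(B) = 4.
Each nonzero row contributes one pivot column: 4 pivot columns.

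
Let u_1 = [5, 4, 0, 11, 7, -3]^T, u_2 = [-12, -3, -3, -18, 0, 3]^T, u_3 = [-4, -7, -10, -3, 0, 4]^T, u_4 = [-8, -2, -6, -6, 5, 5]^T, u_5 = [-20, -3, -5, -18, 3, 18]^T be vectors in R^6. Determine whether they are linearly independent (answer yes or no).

Form the matrix with these vectors as rows and row reduce.
R2 ← R2 + (12/5)·R1: [0, 33/5, -3, 42/5, 84/5, -21/5]
R3 ← R3 + (4/5)·R1: [0, -19/5, -10, 29/5, 28/5, 8/5]
R4 ← R4 + (8/5)·R1: [0, 22/5, -6, 58/5, 81/5, 1/5]
R5 ← R5 + (4)·R1: [0, 13, -5, 26, 31, 6]
R3 ← R3 + (19/33)·R2: [0, 0, -129/11, 117/11, 168/11, -9/11]
R4 ← R4 − (2/3)·R2: [0, 0, -4, 6, 5, 3]
R5 ← R5 − (65/33)·R2: [0, 0, 10/11, 104/11, -23/11, 157/11]
R4 ← R4 − (44/129)·R3: [0, 0, 0, 102/43, -9/43, 141/43]
R5 ← R5 + (10/129)·R3: [0, 0, 0, 442/43, -39/43, 611/43]
R5 ← R5 − (13/3)·R4: [0, 0, 0, 0, 0, 0]
4 nonzero rows, so the 5 vectors span a space of dimension 4.
Since 4 < 5, the vectors are linearly dependent.

no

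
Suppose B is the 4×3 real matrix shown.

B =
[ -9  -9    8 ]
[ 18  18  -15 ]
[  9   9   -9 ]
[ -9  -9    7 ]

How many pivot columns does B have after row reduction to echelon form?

2

Row reduce to echelon form.
R2 ← R2 + (2)·R1: [0, 0, 1]
R3 ← R3 + R1: [0, 0, -1]
R4 ← R4 − R1: [0, 0, -1]
R3 ← R3 + R2: [0, 0, 0]
R4 ← R4 + R2: [0, 0, 0]
Echelon form has 2 nonzero rows, so rank(B) = 2.
Each nonzero row contributes one pivot column: 2 pivot columns.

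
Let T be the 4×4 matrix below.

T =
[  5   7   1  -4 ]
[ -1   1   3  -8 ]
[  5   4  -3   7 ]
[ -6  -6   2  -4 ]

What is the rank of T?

Row reduce to echelon form.
R2 ← R2 + (1/5)·R1: [0, 12/5, 16/5, -44/5]
R3 ← R3 − R1: [0, -3, -4, 11]
R4 ← R4 + (6/5)·R1: [0, 12/5, 16/5, -44/5]
R3 ← R3 + (5/4)·R2: [0, 0, 0, 0]
R4 ← R4 − R2: [0, 0, 0, 0]
Echelon form has 2 nonzero rows, so rank(T) = 2.

2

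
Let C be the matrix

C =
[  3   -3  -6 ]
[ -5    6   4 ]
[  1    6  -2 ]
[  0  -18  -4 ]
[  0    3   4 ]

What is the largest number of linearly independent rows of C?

Row reduce to echelon form.
R2 ← R2 + (5/3)·R1: [0, 1, -6]
R3 ← R3 − (1/3)·R1: [0, 7, 0]
R3 ← R3 − (7)·R2: [0, 0, 42]
R4 ← R4 + (18)·R2: [0, 0, -112]
R5 ← R5 − (3)·R2: [0, 0, 22]
R4 ← R4 + (8/3)·R3: [0, 0, 0]
R5 ← R5 − (11/21)·R3: [0, 0, 0]
Echelon form has 3 nonzero rows, so rank(C) = 3.
The rank gives the maximum number of linearly independent rows: 3.

3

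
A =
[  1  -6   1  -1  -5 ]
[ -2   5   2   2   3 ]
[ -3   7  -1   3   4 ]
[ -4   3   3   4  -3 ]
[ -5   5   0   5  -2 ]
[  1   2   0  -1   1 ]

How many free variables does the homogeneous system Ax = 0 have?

1

Row reduce to echelon form.
R2 ← R2 + (2)·R1: [0, -7, 4, 0, -7]
R3 ← R3 + (3)·R1: [0, -11, 2, 0, -11]
R4 ← R4 + (4)·R1: [0, -21, 7, 0, -23]
R5 ← R5 + (5)·R1: [0, -25, 5, 0, -27]
R6 ← R6 − R1: [0, 8, -1, 0, 6]
R3 ← R3 − (11/7)·R2: [0, 0, -30/7, 0, 0]
R4 ← R4 − (3)·R2: [0, 0, -5, 0, -2]
R5 ← R5 − (25/7)·R2: [0, 0, -65/7, 0, -2]
R6 ← R6 + (8/7)·R2: [0, 0, 25/7, 0, -2]
R4 ← R4 − (7/6)·R3: [0, 0, 0, 0, -2]
R5 ← R5 − (13/6)·R3: [0, 0, 0, 0, -2]
R6 ← R6 + (5/6)·R3: [0, 0, 0, 0, -2]
R5 ← R5 − R4: [0, 0, 0, 0, 0]
R6 ← R6 − R4: [0, 0, 0, 0, 0]
4 nonzero rows, so rank(A) = 4.
A has 5 columns; by rank–nullity, nullity = 5 − 4 = 1.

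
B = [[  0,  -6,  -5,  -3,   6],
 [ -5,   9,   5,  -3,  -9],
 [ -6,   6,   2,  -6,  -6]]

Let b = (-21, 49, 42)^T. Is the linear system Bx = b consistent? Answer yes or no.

Row reduce the augmented matrix [B | b].
Swap R1 ↔ R2
R3 ← R3 − (6/5)·R1: [0, -24/5, -4, -12/5, 24/5, -84/5]
R3 ← R3 − (4/5)·R2: [0, 0, 0, 0, 0, 0]
The echelon form has 2 nonzero rows, and every pivot lies in the first 5 columns, so rank(B) = rank([B|b]) = 2.
The system is consistent.

yes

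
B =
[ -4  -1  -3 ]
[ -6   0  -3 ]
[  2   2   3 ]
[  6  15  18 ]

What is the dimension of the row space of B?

Row reduce to echelon form.
R2 ← R2 − (3/2)·R1: [0, 3/2, 3/2]
R3 ← R3 + (1/2)·R1: [0, 3/2, 3/2]
R4 ← R4 + (3/2)·R1: [0, 27/2, 27/2]
R3 ← R3 − R2: [0, 0, 0]
R4 ← R4 − (9)·R2: [0, 0, 0]
Echelon form has 2 nonzero rows, so rank(B) = 2.
The row space has dimension equal to the rank: 2.

2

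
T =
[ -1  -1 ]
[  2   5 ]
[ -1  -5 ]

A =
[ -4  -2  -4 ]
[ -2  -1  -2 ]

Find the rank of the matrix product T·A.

1

First compute TA:
[[  6,   3,   6],
 [-18,  -9, -18],
 [ 14,   7,  14]]
Now row reduce the product.
R2 ← R2 + (3)·R1: [0, 0, 0]
R3 ← R3 − (7/3)·R1: [0, 0, 0]
1 nonzero row, so rank(TA) = 1.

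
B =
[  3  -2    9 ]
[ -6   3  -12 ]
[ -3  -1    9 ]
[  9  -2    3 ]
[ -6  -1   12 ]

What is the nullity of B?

Row reduce to echelon form.
R2 ← R2 + (2)·R1: [0, -1, 6]
R3 ← R3 + R1: [0, -3, 18]
R4 ← R4 − (3)·R1: [0, 4, -24]
R5 ← R5 + (2)·R1: [0, -5, 30]
R3 ← R3 − (3)·R2: [0, 0, 0]
R4 ← R4 + (4)·R2: [0, 0, 0]
R5 ← R5 − (5)·R2: [0, 0, 0]
2 nonzero rows, so rank(B) = 2.
B has 3 columns; by rank–nullity, nullity = 3 − 2 = 1.

1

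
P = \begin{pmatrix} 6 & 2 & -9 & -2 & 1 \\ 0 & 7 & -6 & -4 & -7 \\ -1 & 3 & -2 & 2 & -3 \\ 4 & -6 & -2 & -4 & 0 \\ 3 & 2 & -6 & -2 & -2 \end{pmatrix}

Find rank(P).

4

Row reduce to echelon form.
R3 ← R3 + (1/6)·R1: [0, 10/3, -7/2, 5/3, -17/6]
R4 ← R4 − (2/3)·R1: [0, -22/3, 4, -8/3, -2/3]
R5 ← R5 − (1/2)·R1: [0, 1, -3/2, -1, -5/2]
R3 ← R3 − (10/21)·R2: [0, 0, -9/14, 25/7, 1/2]
R4 ← R4 + (22/21)·R2: [0, 0, -16/7, -48/7, -8]
R5 ← R5 − (1/7)·R2: [0, 0, -9/14, -3/7, -3/2]
R4 ← R4 − (32/9)·R3: [0, 0, 0, -176/9, -88/9]
R5 ← R5 − R3: [0, 0, 0, -4, -2]
R5 ← R5 − (9/44)·R4: [0, 0, 0, 0, 0]
Echelon form has 4 nonzero rows, so rank(P) = 4.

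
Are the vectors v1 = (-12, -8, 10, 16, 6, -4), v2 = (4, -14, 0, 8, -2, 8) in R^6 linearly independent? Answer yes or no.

yes

Form the matrix with these vectors as rows and row reduce.
R2 ← R2 + (1/3)·R1: [0, -50/3, 10/3, 40/3, 0, 20/3]
2 nonzero rows, so the 2 vectors span a space of dimension 2.
Since 2 = 2, the vectors are linearly independent.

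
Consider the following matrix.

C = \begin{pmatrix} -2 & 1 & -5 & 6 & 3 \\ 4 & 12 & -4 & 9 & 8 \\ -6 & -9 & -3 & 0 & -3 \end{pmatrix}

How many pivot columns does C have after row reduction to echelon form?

Row reduce to echelon form.
R2 ← R2 + (2)·R1: [0, 14, -14, 21, 14]
R3 ← R3 − (3)·R1: [0, -12, 12, -18, -12]
R3 ← R3 + (6/7)·R2: [0, 0, 0, 0, 0]
Echelon form has 2 nonzero rows, so rank(C) = 2.
Each nonzero row contributes one pivot column: 2 pivot columns.

2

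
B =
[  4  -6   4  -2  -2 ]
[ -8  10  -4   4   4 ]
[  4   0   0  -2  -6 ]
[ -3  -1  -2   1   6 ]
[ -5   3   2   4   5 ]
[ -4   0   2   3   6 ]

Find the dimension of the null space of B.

1

Row reduce to echelon form.
R2 ← R2 + (2)·R1: [0, -2, 4, 0, 0]
R3 ← R3 − R1: [0, 6, -4, 0, -4]
R4 ← R4 + (3/4)·R1: [0, -11/2, 1, -1/2, 9/2]
R5 ← R5 + (5/4)·R1: [0, -9/2, 7, 3/2, 5/2]
R6 ← R6 + R1: [0, -6, 6, 1, 4]
R3 ← R3 + (3)·R2: [0, 0, 8, 0, -4]
R4 ← R4 − (11/4)·R2: [0, 0, -10, -1/2, 9/2]
R5 ← R5 − (9/4)·R2: [0, 0, -2, 3/2, 5/2]
R6 ← R6 − (3)·R2: [0, 0, -6, 1, 4]
R4 ← R4 + (5/4)·R3: [0, 0, 0, -1/2, -1/2]
R5 ← R5 + (1/4)·R3: [0, 0, 0, 3/2, 3/2]
R6 ← R6 + (3/4)·R3: [0, 0, 0, 1, 1]
R5 ← R5 + (3)·R4: [0, 0, 0, 0, 0]
R6 ← R6 + (2)·R4: [0, 0, 0, 0, 0]
4 nonzero rows, so rank(B) = 4.
B has 5 columns; by rank–nullity, nullity = 5 − 4 = 1.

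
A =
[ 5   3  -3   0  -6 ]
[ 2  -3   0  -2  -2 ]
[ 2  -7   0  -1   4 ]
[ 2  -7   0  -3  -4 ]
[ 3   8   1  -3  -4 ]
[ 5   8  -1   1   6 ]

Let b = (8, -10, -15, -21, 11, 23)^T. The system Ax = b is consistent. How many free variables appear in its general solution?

Row reduce the augmented matrix [A | b].
R2 ← R2 − (2/5)·R1: [0, -21/5, 6/5, -2, 2/5, -66/5]
R3 ← R3 − (2/5)·R1: [0, -41/5, 6/5, -1, 32/5, -91/5]
R4 ← R4 − (2/5)·R1: [0, -41/5, 6/5, -3, -8/5, -121/5]
R5 ← R5 − (3/5)·R1: [0, 31/5, 14/5, -3, -2/5, 31/5]
R6 ← R6 − R1: [0, 5, 2, 1, 12, 15]
R3 ← R3 − (41/21)·R2: [0, 0, -8/7, 61/21, 118/21, 53/7]
R4 ← R4 − (41/21)·R2: [0, 0, -8/7, 19/21, -50/21, 11/7]
R5 ← R5 + (31/21)·R2: [0, 0, 32/7, -125/21, 4/21, -93/7]
R6 ← R6 + (25/21)·R2: [0, 0, 24/7, -29/21, 262/21, -5/7]
R4 ← R4 − R3: [0, 0, 0, -2, -8, -6]
R5 ← R5 + (4)·R3: [0, 0, 0, 17/3, 68/3, 17]
R6 ← R6 + (3)·R3: [0, 0, 0, 22/3, 88/3, 22]
R5 ← R5 + (17/6)·R4: [0, 0, 0, 0, 0, 0]
R6 ← R6 + (11/3)·R4: [0, 0, 0, 0, 0, 0]
The echelon form has 4 nonzero rows, and every pivot lies in the first 5 columns, so rank(A) = rank([A|b]) = 4.
The system is consistent.
Free variables = (unknowns) − (rank) = 5 − 4 = 1.

1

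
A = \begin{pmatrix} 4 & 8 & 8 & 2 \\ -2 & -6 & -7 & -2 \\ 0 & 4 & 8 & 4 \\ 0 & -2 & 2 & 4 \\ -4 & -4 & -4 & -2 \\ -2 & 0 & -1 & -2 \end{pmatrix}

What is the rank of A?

3

Row reduce to echelon form.
R2 ← R2 + (1/2)·R1: [0, -2, -3, -1]
R5 ← R5 + R1: [0, 4, 4, 0]
R6 ← R6 + (1/2)·R1: [0, 4, 3, -1]
R3 ← R3 + (2)·R2: [0, 0, 2, 2]
R4 ← R4 − R2: [0, 0, 5, 5]
R5 ← R5 + (2)·R2: [0, 0, -2, -2]
R6 ← R6 + (2)·R2: [0, 0, -3, -3]
R4 ← R4 − (5/2)·R3: [0, 0, 0, 0]
R5 ← R5 + R3: [0, 0, 0, 0]
R6 ← R6 + (3/2)·R3: [0, 0, 0, 0]
Echelon form has 3 nonzero rows, so rank(A) = 3.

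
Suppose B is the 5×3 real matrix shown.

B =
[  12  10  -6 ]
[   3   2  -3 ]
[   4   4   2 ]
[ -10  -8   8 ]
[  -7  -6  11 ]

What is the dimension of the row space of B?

3

Row reduce to echelon form.
R2 ← R2 − (1/4)·R1: [0, -1/2, -3/2]
R3 ← R3 − (1/3)·R1: [0, 2/3, 4]
R4 ← R4 + (5/6)·R1: [0, 1/3, 3]
R5 ← R5 + (7/12)·R1: [0, -1/6, 15/2]
R3 ← R3 + (4/3)·R2: [0, 0, 2]
R4 ← R4 + (2/3)·R2: [0, 0, 2]
R5 ← R5 − (1/3)·R2: [0, 0, 8]
R4 ← R4 − R3: [0, 0, 0]
R5 ← R5 − (4)·R3: [0, 0, 0]
Echelon form has 3 nonzero rows, so rank(B) = 3.
The row space has dimension equal to the rank: 3.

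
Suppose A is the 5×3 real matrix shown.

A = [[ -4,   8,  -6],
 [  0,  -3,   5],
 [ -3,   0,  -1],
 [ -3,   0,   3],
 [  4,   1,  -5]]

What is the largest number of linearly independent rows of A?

Row reduce to echelon form.
R3 ← R3 − (3/4)·R1: [0, -6, 7/2]
R4 ← R4 − (3/4)·R1: [0, -6, 15/2]
R5 ← R5 + R1: [0, 9, -11]
R3 ← R3 − (2)·R2: [0, 0, -13/2]
R4 ← R4 − (2)·R2: [0, 0, -5/2]
R5 ← R5 + (3)·R2: [0, 0, 4]
R4 ← R4 − (5/13)·R3: [0, 0, 0]
R5 ← R5 + (8/13)·R3: [0, 0, 0]
Echelon form has 3 nonzero rows, so rank(A) = 3.
The rank gives the maximum number of linearly independent rows: 3.

3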